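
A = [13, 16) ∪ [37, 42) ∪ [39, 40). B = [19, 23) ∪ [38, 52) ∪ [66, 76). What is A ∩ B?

[38, 42)

A, merged: [13, 16), [37, 42).
[13, 16) meets no B interval.
[37, 42) ∩ B → [38, 42).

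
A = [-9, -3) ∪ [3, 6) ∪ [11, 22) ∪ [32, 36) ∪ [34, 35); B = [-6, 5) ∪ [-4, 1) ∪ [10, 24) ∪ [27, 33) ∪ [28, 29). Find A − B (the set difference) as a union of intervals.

First set merges to [-9, -3), [3, 6), [11, 22), [32, 36).
Second set merges to [-6, 5), [10, 24), [27, 33).
[-9, -3) minus B → [-9, -6).
[3, 6) minus B → [5, 6).
[11, 22): fully covered by B → removed.
[32, 36) minus B → [33, 36).

[-9, -6) ∪ [5, 6) ∪ [33, 36)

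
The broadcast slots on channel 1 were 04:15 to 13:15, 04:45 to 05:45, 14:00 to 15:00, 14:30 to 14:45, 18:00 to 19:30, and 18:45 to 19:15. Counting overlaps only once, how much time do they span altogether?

Merged: 04:15-13:15, 14:00-15:00, 18:00-19:30.
Lengths: 9 h + 1 h + 1 h 30 min = 11 h 30 min.

11 h 30 min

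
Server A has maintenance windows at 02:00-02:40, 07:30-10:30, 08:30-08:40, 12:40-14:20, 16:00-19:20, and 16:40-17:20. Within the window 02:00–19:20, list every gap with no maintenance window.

02:40–07:30, 10:30–12:40, 14:20–16:00

Covered (merged): 02:00–02:40, 07:30–10:30, 12:40–14:20, 16:00–19:20.
Complement within 02:00–19:20: 02:40–07:30, 10:30–12:40, 14:20–16:00.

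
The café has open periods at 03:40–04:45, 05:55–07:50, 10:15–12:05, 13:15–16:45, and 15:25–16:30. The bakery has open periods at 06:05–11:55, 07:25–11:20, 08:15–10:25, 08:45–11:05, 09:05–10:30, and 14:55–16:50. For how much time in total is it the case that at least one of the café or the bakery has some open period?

Merge the first list: 03:40–04:45, 05:55–07:50, 10:15–12:05, 13:15–16:45.
Merge the second list: 06:05–11:55, 14:55–16:50.
A ∪ B = 03:40–04:45, 05:55–12:05, 13:15–16:50.
Total: 1 h 5 min + 6 h 10 min + 3 h 35 min = 10 h 50 min.

10 h 50 min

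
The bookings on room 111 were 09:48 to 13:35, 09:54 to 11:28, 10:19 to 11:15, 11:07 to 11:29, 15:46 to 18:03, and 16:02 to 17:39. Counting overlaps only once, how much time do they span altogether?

Merged: 09:48–13:35, 15:46–18:03.
Lengths: 3 h 47 min + 2 h 17 min = 6 h 4 min.

6 h 4 min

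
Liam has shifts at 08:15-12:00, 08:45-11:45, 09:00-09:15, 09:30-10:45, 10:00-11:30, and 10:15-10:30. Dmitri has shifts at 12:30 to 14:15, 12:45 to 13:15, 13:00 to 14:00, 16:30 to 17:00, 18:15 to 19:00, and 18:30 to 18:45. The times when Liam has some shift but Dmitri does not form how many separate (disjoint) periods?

1

A, merged: 08:15-12:00.
B, merged: 12:30-14:15, 16:30-17:00, 18:15-19:00.
A \ B = 08:15-12:00.
That is 1 disjoint piece.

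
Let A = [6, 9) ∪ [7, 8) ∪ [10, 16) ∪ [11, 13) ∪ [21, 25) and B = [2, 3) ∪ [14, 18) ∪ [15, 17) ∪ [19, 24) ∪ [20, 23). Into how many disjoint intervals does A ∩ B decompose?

2

Merge the first list: [6, 9), [10, 16), [21, 25).
Merge the second list: [2, 3), [14, 18), [19, 24).
A ∩ B = [14, 16), [21, 24).
That is 2 disjoint pieces.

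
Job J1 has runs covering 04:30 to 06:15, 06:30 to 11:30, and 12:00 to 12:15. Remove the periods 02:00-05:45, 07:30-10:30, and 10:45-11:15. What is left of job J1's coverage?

04:30-06:15 \ B = 05:45-06:15.
06:30-11:30 \ B = 06:30-07:30, 10:30-10:45, 11:15-11:30.
12:00-12:15: nothing removed.

05:45-06:15, 06:30-07:30, 10:30-10:45, 11:15-11:30, 12:00-12:15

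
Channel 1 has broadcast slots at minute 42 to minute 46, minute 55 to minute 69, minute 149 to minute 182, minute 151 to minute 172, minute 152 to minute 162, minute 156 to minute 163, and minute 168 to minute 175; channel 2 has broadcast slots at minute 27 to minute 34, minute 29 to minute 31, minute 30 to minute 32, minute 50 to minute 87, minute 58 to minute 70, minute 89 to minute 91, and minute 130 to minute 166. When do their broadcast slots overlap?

First set merges to minute 42 to minute 46, minute 55 to minute 69, minute 149 to minute 182.
Second set merges to minute 27 to minute 34, minute 50 to minute 87, minute 89 to minute 91, minute 130 to minute 166.
minute 42 to minute 46: no overlap with the second set.
minute 55 to minute 69 meets the second set on minute 55 to minute 69.
minute 149 to minute 182 meets the second set on minute 149 to minute 166.

minute 55 to minute 69, minute 149 to minute 166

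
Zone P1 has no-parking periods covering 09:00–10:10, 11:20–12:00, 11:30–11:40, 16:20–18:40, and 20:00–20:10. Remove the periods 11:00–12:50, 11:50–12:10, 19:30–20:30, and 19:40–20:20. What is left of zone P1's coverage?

First set merges to 09:00-10:10, 11:20-12:00, 16:20-18:40, 20:00-20:10.
Second set merges to 11:00-12:50, 19:30-20:30.
09:00-10:10: nothing removed.
11:20-12:00: entirely removed.
16:20-18:40: nothing removed.
20:00-20:10: entirely removed.

09:00-10:10, 16:20-18:40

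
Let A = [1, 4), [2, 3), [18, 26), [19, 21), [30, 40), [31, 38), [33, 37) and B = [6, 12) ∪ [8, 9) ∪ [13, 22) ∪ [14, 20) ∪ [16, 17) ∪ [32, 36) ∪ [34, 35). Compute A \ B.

A, merged: [1, 4), [18, 26), [30, 40).
B, merged: [6, 12), [13, 22), [32, 36).
[1, 4): nothing removed.
[18, 26) \ B = [22, 26).
[30, 40) \ B = [30, 32), [36, 40).

[1, 4) ∪ [22, 26) ∪ [30, 32) ∪ [36, 40)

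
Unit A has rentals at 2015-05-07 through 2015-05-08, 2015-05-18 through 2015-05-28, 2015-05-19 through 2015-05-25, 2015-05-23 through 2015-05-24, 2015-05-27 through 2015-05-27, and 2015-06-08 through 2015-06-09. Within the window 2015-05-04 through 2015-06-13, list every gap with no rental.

2015-05-04 through 2015-05-06, 2015-05-09 through 2015-05-17, 2015-05-29 through 2015-06-07, 2015-06-10 through 2015-06-13

The merged coverage is 2015-05-07 through 2015-05-08, 2015-05-18 through 2015-05-28, 2015-06-08 through 2015-06-09.
Uncovered inside 2015-05-04 through 2015-06-13: 2015-05-04 through 2015-05-06, 2015-05-09 through 2015-05-17, 2015-05-29 through 2015-06-07, 2015-06-10 through 2015-06-13.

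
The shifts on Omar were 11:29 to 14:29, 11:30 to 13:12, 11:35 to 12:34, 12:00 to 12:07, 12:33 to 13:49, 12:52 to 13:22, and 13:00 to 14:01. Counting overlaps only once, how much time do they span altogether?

Merged: 11:29–14:29.
Length: 3 h.

3 h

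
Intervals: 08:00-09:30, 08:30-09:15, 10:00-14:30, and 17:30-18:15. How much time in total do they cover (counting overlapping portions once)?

6 h 45 min

Merged: 08:00-09:30, 10:00-14:30, 17:30-18:15.
Lengths: 1 h 30 min + 4 h 30 min + 45 min = 6 h 45 min.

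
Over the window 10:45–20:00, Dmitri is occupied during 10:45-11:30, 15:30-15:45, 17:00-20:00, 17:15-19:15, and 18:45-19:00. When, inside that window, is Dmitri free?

11:30–15:30, 15:45–17:00

The merged coverage is 10:45–11:30, 15:30–15:45, 17:00–20:00.
Uncovered inside 10:45–20:00: 11:30–15:30, 15:45–17:00.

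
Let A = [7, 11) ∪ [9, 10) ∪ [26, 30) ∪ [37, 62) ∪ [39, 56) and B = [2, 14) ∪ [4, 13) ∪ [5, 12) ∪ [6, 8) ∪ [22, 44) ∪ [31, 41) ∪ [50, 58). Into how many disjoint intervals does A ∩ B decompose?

4

Merge the first list: [7, 11), [26, 30), [37, 62).
Merge the second list: [2, 14), [22, 44), [50, 58).
A ∩ B = [7, 11), [26, 30), [37, 44), [50, 58).
That is 4 disjoint pieces.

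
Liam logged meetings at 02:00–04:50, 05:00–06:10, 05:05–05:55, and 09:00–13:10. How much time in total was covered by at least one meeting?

Merged: 02:00–04:50, 05:00–06:10, 09:00–13:10.
Lengths: 2 h 50 min + 1 h 10 min + 4 h 10 min = 8 h 10 min.

8 h 10 min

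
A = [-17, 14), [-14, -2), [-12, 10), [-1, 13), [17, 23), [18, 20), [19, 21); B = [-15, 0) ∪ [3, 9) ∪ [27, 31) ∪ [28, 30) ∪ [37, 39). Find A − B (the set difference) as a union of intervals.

Merge the first list: [-17, 14), [17, 23).
Merge the second list: [-15, 0), [3, 9), [27, 31), [37, 39).
[-17, 14) minus B → [-17, -15), [0, 3), [9, 14).
[17, 23): no B overlap → unchanged.

[-17, -15) ∪ [0, 3) ∪ [9, 14) ∪ [17, 23)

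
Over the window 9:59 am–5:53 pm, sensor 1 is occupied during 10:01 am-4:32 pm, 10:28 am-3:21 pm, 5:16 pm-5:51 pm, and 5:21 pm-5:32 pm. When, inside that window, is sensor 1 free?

9:59 am-10:01 am, 4:32 pm-5:16 pm, 5:51 pm-5:53 pm

The merged coverage is 10:01 am-4:32 pm, 5:16 pm-5:51 pm.
Uncovered inside 9:59 am-5:53 pm: 9:59 am-10:01 am, 4:32 pm-5:16 pm, 5:51 pm-5:53 pm.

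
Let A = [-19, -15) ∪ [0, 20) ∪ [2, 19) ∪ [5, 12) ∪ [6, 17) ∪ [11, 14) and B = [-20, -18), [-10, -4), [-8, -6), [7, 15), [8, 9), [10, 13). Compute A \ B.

[-18, -15) ∪ [0, 7) ∪ [15, 20)

Merge the first list: [-19, -15), [0, 20).
Merge the second list: [-20, -18), [-10, -4), [7, 15).
[-19, -15) with B removed leaves [-18, -15).
[0, 20) with B removed leaves [0, 7), [15, 20).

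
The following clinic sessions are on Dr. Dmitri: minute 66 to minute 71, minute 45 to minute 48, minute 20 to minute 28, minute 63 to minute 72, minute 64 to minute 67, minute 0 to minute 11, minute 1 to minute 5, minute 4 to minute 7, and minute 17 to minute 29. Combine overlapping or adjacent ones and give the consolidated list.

Sort by start: minute 0 to minute 11, minute 1 to minute 5, minute 4 to minute 7, minute 17 to minute 29, minute 20 to minute 28, minute 45 to minute 48, minute 63 to minute 72, minute 64 to minute 67, minute 66 to minute 71.
minute 1 to minute 5 overlaps/touches minute 0 to minute 11 → extend to minute 0 to minute 11.
minute 4 to minute 7 overlaps/touches minute 0 to minute 11 → extend to minute 0 to minute 11.
minute 17 to minute 29 is disjoint → start new block.
minute 20 to minute 28 overlaps/touches minute 17 to minute 29 → extend to minute 17 to minute 29.
minute 45 to minute 48 is disjoint → start new block.
minute 63 to minute 72 is disjoint → start new block.
minute 64 to minute 67 overlaps/touches minute 63 to minute 72 → extend to minute 63 to minute 72.
minute 66 to minute 71 overlaps/touches minute 63 to minute 72 → extend to minute 63 to minute 72.

minute 0 to minute 11, minute 17 to minute 29, minute 45 to minute 48, minute 63 to minute 72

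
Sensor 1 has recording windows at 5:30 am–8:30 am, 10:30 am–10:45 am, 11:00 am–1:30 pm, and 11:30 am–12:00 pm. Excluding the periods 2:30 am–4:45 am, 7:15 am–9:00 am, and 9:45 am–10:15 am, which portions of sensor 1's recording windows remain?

5:30 am-7:15 am, 10:30 am-10:45 am, 11:00 am-1:30 pm

Merge the first list: 5:30 am-8:30 am, 10:30 am-10:45 am, 11:00 am-1:30 pm.
5:30 am-8:30 am with B removed leaves 5:30 am-7:15 am.
10:30 am-10:45 am is untouched.
11:00 am-1:30 pm is untouched.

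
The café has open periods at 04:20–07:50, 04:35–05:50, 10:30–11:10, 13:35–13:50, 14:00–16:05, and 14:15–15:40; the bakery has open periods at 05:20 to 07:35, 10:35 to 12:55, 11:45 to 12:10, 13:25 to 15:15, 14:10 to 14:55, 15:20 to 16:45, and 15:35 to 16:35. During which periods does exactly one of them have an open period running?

04:20–05:20, 07:35–07:50, 10:30–10:35, 11:10–12:55, 13:25–13:35, 13:50–14:00, 15:15–15:20, 16:05–16:45

A, merged: 04:20–07:50, 10:30–11:10, 13:35–13:50, 14:00–16:05.
B, merged: 05:20–07:35, 10:35–12:55, 13:25–15:15, 15:20–16:45.
A but not B: 04:20–05:20, 07:35–07:50, 10:30–10:35, 15:15–15:20.
B but not A: 11:10–12:55, 13:25–13:35, 13:50–14:00, 16:05–16:45.
Combining gives A △ B.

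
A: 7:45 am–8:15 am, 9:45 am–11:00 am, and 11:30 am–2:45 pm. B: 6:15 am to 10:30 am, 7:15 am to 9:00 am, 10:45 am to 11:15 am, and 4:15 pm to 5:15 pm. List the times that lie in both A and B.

7:45 am-8:15 am, 9:45 am-10:30 am, 10:45 am-11:00 am

Merge the second list: 6:15 am-10:30 am, 10:45 am-11:15 am, 4:15 pm-5:15 pm.
7:45 am-8:15 am meets the second set on 7:45 am-8:15 am.
9:45 am-11:00 am meets the second set on 9:45 am-10:30 am, 10:45 am-11:00 am.
11:30 am-2:45 pm: no overlap with the second set.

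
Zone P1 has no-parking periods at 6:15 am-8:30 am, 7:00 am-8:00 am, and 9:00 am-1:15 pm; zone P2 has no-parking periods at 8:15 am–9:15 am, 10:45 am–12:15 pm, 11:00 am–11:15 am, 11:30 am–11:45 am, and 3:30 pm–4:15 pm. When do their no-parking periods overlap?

8:15 am–8:30 am, 9:00 am–9:15 am, 10:45 am–12:15 pm

A, merged: 6:15 am–8:30 am, 9:00 am–1:15 pm.
B, merged: 8:15 am–9:15 am, 10:45 am–12:15 pm, 3:30 pm–4:15 pm.
6:15 am–8:30 am meets the second set on 8:15 am–8:30 am.
9:00 am–1:15 pm meets the second set on 9:00 am–9:15 am, 10:45 am–12:15 pm.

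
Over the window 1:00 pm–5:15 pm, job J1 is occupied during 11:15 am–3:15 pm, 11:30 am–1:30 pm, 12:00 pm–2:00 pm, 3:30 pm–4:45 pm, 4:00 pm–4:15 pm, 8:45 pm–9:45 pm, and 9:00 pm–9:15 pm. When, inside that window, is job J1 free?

3:15 pm–3:30 pm, 4:45 pm–5:15 pm

After merging, the occupied span is 11:15 am–3:15 pm, 3:30 pm–4:45 pm, 8:45 pm–9:45 pm.
Uncovered inside 1:00 pm–5:15 pm: 3:15 pm–3:30 pm, 4:45 pm–5:15 pm.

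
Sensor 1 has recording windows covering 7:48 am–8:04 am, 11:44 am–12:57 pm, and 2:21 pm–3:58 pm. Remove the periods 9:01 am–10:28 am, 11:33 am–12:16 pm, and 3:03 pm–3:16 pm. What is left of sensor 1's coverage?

7:48 am–8:04 am, 12:16 pm–12:57 pm, 2:21 pm–3:03 pm, 3:16 pm–3:58 pm

7:48 am–8:04 am is untouched.
11:44 am–12:57 pm with B removed leaves 12:16 pm–12:57 pm.
2:21 pm–3:58 pm with B removed leaves 2:21 pm–3:03 pm, 3:16 pm–3:58 pm.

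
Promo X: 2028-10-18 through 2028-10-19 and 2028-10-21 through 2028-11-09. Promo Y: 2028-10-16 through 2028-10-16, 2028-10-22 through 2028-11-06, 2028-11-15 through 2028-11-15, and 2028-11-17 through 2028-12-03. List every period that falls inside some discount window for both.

2028-10-18 through 2028-10-19: no overlap with the second set.
2028-10-21 through 2028-11-09 meets the second set on 2028-10-22 through 2028-11-06.

2028-10-22 through 2028-11-06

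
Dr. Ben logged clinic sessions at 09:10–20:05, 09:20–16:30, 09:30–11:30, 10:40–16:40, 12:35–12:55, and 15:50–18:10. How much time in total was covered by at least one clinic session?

Merged: 09:10–20:05.
Length: 10 h 55 min.

10 h 55 min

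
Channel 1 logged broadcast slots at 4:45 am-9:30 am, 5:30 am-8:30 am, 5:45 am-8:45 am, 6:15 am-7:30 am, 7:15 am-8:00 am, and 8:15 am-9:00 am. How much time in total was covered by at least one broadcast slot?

Merged: 4:45 am-9:30 am.
Length: 4 h 45 min.

4 h 45 min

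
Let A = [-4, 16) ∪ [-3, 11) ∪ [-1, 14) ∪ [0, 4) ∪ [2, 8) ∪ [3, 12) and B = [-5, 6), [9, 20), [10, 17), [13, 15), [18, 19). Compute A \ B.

[6, 9)

First set merges to [-4, 16).
Second set merges to [-5, 6), [9, 20).
[-4, 16) \ B = [6, 9).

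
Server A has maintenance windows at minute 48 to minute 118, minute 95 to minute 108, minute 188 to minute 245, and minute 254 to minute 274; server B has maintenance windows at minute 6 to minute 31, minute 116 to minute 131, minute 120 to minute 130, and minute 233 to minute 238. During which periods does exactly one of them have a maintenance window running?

minute 6 to minute 31, minute 48 to minute 116, minute 118 to minute 131, minute 188 to minute 233, minute 238 to minute 245, minute 254 to minute 274

Merge the first list: minute 48 to minute 118, minute 188 to minute 245, minute 254 to minute 274.
Merge the second list: minute 6 to minute 31, minute 116 to minute 131, minute 233 to minute 238.
A \ B = minute 48 to minute 116, minute 188 to minute 233, minute 238 to minute 245, minute 254 to minute 274.
B \ A = minute 6 to minute 31, minute 118 to minute 131.
Union of the two gives the symmetric difference.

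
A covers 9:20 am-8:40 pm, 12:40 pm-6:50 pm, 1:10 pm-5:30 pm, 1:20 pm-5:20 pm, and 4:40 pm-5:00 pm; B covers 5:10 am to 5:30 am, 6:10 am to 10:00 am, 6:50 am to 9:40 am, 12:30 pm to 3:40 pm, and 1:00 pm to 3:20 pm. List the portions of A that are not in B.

10:00 am–12:30 pm, 3:40 pm–8:40 pm

A, merged: 9:20 am–8:40 pm.
B, merged: 5:10 am–5:30 am, 6:10 am–10:00 am, 12:30 pm–3:40 pm.
9:20 am–8:40 pm with B removed leaves 10:00 am–12:30 pm, 3:40 pm–8:40 pm.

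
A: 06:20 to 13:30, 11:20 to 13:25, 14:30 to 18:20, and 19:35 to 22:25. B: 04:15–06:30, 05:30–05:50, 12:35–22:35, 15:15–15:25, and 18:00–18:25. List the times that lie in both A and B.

06:20–06:30, 12:35–13:30, 14:30–18:20, 19:35–22:25

A, merged: 06:20–13:30, 14:30–18:20, 19:35–22:25.
B, merged: 04:15–06:30, 12:35–22:35.
06:20–13:30 ∩ B → 06:20–06:30, 12:35–13:30.
14:30–18:20 ∩ B → 14:30–18:20.
19:35–22:25 ∩ B → 19:35–22:25.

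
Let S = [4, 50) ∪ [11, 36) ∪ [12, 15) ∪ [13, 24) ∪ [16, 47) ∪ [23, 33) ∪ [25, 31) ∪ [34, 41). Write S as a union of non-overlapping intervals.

[11, 36) overlaps/touches [4, 50) → extend to [4, 50).
[12, 15) overlaps/touches [4, 50) → extend to [4, 50).
[13, 24) overlaps/touches [4, 50) → extend to [4, 50).
[16, 47) overlaps/touches [4, 50) → extend to [4, 50).
[23, 33) overlaps/touches [4, 50) → extend to [4, 50).
[25, 31) overlaps/touches [4, 50) → extend to [4, 50).
[34, 41) overlaps/touches [4, 50) → extend to [4, 50).

[4, 50)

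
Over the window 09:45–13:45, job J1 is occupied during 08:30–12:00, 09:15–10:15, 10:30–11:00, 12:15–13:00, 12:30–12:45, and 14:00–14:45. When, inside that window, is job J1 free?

12:00–12:15, 13:00–13:45

After merging, the occupied span is 08:30–12:00, 12:15–13:00, 14:00–14:45.
Gaps within 09:45–13:45: 12:00–12:15, 13:00–13:45.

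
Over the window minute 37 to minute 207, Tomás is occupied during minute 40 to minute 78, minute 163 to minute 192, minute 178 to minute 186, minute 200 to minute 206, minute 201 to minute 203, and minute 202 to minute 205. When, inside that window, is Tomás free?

After merging, the occupied span is minute 40 to minute 78, minute 163 to minute 192, minute 200 to minute 206.
Uncovered inside minute 37 to minute 207: minute 37 to minute 40, minute 78 to minute 163, minute 192 to minute 200, minute 206 to minute 207.

minute 37 to minute 40, minute 78 to minute 163, minute 192 to minute 200, minute 206 to minute 207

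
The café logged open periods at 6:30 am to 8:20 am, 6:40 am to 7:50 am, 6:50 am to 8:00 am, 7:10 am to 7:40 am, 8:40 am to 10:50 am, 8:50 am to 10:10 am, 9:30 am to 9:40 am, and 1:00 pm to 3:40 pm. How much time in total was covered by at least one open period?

6 h 40 min

Merged: 6:30 am-8:20 am, 8:40 am-10:50 am, 1:00 pm-3:40 pm.
Lengths: 1 h 50 min + 2 h 10 min + 2 h 40 min = 6 h 40 min.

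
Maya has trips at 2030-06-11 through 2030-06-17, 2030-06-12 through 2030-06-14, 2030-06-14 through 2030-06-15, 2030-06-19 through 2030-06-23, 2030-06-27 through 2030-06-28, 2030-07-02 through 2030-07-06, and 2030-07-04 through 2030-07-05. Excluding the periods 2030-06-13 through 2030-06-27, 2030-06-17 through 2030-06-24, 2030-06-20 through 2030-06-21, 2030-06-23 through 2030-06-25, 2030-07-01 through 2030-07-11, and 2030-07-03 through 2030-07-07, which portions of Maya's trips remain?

2030-06-11 through 2030-06-12, 2030-06-28 through 2030-06-28

A, merged: 2030-06-11 through 2030-06-17, 2030-06-19 through 2030-06-23, 2030-06-27 through 2030-06-28, 2030-07-02 through 2030-07-06.
B, merged: 2030-06-13 through 2030-06-27, 2030-07-01 through 2030-07-11.
2030-06-11 through 2030-06-17 \ B = 2030-06-11 through 2030-06-12.
2030-06-19 through 2030-06-23: entirely removed.
2030-06-27 through 2030-06-28 \ B = 2030-06-28 through 2030-06-28.
2030-07-02 through 2030-07-06: entirely removed.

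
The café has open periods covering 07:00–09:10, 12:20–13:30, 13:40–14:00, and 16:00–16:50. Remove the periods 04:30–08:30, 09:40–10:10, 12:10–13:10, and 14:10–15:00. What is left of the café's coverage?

07:00–09:10 minus B → 08:30–09:10.
12:20–13:30 minus B → 13:10–13:30.
13:40–14:00: no B overlap → unchanged.
16:00–16:50: no B overlap → unchanged.

08:30–09:10, 13:10–13:30, 13:40–14:00, 16:00–16:50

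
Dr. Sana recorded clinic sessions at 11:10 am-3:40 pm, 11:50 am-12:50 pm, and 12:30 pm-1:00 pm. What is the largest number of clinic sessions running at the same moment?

Walk the sorted start/end points keeping a running depth.
The depth first hits 3 at 12:30 pm.

3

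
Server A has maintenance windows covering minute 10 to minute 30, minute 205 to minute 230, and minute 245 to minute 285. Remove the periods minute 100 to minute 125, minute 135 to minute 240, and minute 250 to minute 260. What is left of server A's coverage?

minute 10 to minute 30, minute 245 to minute 250, minute 260 to minute 285

minute 10 to minute 30: no B overlap → unchanged.
minute 205 to minute 230: fully covered by B → removed.
minute 245 to minute 285 minus B → minute 245 to minute 250, minute 260 to minute 285.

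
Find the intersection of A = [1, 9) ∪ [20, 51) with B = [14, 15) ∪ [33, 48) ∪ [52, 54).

[33, 48)

[1, 9): no overlap with the second set.
[20, 51) meets the second set on [33, 48).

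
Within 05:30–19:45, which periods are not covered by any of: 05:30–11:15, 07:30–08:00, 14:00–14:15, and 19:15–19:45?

11:15–14:00, 14:15–19:15

The merged coverage is 05:30–11:15, 14:00–14:15, 19:15–19:45.
Gaps within 05:30–19:45: 11:15–14:00, 14:15–19:15.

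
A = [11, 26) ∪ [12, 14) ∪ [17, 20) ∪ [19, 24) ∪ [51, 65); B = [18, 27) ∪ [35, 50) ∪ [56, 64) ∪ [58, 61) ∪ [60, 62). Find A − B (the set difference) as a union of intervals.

First set merges to [11, 26), [51, 65).
Second set merges to [18, 27), [35, 50), [56, 64).
[11, 26) \ B = [11, 18).
[51, 65) \ B = [51, 56), [64, 65).

[11, 18) ∪ [51, 56) ∪ [64, 65)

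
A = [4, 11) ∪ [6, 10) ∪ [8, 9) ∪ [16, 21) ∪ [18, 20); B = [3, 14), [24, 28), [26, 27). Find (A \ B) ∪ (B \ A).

[3, 4) ∪ [11, 14) ∪ [16, 21) ∪ [24, 28)

A, merged: [4, 11), [16, 21).
B, merged: [3, 14), [24, 28).
A but not B: [16, 21).
B but not A: [3, 4), [11, 14), [24, 28).
Combining gives A △ B.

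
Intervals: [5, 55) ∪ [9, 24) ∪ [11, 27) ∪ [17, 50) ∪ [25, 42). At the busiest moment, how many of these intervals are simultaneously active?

Sweep endpoints in order; track running count of active intervals.
Peak of 4 reached at 17.

4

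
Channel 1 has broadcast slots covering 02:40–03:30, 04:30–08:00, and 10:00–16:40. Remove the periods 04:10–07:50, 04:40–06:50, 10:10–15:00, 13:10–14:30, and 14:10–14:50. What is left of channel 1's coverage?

02:40-03:30, 07:50-08:00, 10:00-10:10, 15:00-16:40

Merge the second list: 04:10-07:50, 10:10-15:00.
02:40-03:30: no B overlap → unchanged.
04:30-08:00 minus B → 07:50-08:00.
10:00-16:40 minus B → 10:00-10:10, 15:00-16:40.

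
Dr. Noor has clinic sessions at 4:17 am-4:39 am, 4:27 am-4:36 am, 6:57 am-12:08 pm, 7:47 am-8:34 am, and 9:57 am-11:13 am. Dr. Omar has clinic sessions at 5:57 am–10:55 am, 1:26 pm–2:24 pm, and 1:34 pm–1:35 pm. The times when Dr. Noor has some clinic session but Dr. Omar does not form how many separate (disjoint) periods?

Merge the first list: 4:17 am-4:39 am, 6:57 am-12:08 pm.
Merge the second list: 5:57 am-10:55 am, 1:26 pm-2:24 pm.
A \ B = 4:17 am-4:39 am, 10:55 am-12:08 pm.
That is 2 disjoint pieces.

2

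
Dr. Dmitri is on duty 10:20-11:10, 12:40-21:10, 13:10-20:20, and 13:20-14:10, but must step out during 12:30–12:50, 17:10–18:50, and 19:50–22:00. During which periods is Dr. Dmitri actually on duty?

10:20–11:10, 12:50–17:10, 18:50–19:50

A, merged: 10:20–11:10, 12:40–21:10.
10:20–11:10: nothing removed.
12:40–21:10 \ B = 12:50–17:10, 18:50–19:50.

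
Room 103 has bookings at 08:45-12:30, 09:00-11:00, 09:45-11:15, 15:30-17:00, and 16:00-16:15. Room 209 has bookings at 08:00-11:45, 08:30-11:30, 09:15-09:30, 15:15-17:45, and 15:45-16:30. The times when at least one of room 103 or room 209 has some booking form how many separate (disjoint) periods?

First set merges to 08:45–12:30, 15:30–17:00.
Second set merges to 08:00–11:45, 15:15–17:45.
A ∪ B = 08:00–12:30, 15:15–17:45.
That is 2 disjoint pieces.

2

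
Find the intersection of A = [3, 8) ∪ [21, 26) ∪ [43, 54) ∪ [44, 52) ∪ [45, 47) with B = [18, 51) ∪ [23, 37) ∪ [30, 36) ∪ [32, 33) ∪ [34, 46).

[21, 26) ∪ [43, 51)

Merge the first list: [3, 8), [21, 26), [43, 54).
Merge the second list: [18, 51).
[3, 8): no overlap with the second set.
[21, 26) meets the second set on [21, 26).
[43, 54) meets the second set on [43, 51).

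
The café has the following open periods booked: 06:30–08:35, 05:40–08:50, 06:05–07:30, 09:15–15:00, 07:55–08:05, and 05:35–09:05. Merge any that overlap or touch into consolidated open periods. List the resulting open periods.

Sort by start: 05:35-09:05, 05:40-08:50, 06:05-07:30, 06:30-08:35, 07:55-08:05, 09:15-15:00.
05:40-08:50 overlaps/touches 05:35-09:05 → extend to 05:35-09:05.
06:05-07:30 overlaps/touches 05:35-09:05 → extend to 05:35-09:05.
06:30-08:35 overlaps/touches 05:35-09:05 → extend to 05:35-09:05.
07:55-08:05 overlaps/touches 05:35-09:05 → extend to 05:35-09:05.
09:15-15:00 is disjoint → start new block.

05:35-09:05, 09:15-15:00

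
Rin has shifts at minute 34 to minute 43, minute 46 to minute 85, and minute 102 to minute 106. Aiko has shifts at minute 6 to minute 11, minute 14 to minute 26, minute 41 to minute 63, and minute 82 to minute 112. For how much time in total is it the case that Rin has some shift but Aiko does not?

26 minutes

A \ B = minute 34 to minute 41, minute 63 to minute 82.
Total: 7 minutes + 19 minutes = 26 minutes.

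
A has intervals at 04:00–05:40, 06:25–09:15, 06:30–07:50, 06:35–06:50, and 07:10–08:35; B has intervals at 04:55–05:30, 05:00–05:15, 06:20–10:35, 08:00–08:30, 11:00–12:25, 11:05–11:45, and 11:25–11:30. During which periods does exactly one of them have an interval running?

04:00–04:55, 05:30–05:40, 06:20–06:25, 09:15–10:35, 11:00–12:25

First set merges to 04:00–05:40, 06:25–09:15.
Second set merges to 04:55–05:30, 06:20–10:35, 11:00–12:25.
A but not B: 04:00–04:55, 05:30–05:40.
B but not A: 06:20–06:25, 09:15–10:35, 11:00–12:25.
Combining gives A △ B.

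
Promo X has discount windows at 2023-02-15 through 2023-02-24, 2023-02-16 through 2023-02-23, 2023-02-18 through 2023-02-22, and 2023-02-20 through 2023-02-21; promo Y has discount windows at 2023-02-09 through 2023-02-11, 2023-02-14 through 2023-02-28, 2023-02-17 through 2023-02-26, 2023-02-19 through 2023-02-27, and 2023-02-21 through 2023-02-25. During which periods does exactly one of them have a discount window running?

First set merges to 2023-02-15 through 2023-02-24.
Second set merges to 2023-02-09 through 2023-02-11, 2023-02-14 through 2023-02-28.
Only in the first: none.
Only in the second: 2023-02-09 through 2023-02-11, 2023-02-14 through 2023-02-14, 2023-02-25 through 2023-02-28.
Together these are the periods covered by exactly one.

2023-02-09 through 2023-02-11, 2023-02-14 through 2023-02-14, 2023-02-25 through 2023-02-28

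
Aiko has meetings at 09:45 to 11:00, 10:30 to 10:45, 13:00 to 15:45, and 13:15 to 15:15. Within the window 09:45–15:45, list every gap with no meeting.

11:00–13:00

After merging, the occupied span is 09:45–11:00, 13:00–15:45.
Gaps within 09:45–15:45: 11:00–13:00.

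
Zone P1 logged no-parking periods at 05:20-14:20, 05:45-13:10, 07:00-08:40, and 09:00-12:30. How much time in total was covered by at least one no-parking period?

9 h

Merged: 05:20–14:20.
Length: 9 h.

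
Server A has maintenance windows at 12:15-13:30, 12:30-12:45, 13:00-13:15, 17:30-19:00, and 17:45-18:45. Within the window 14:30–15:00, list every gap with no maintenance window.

The merged coverage is 12:15–13:30, 17:30–19:00.
Complement within 14:30–15:00: 14:30–15:00.

14:30–15:00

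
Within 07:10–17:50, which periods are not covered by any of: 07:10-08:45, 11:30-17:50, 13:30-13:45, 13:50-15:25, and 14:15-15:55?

08:45–11:30

After merging, the occupied span is 07:10–08:45, 11:30–17:50.
Uncovered inside 07:10–17:50: 08:45–11:30.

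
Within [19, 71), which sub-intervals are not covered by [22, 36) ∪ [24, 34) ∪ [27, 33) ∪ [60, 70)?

After merging, the occupied span is [22, 36), [60, 70).
Gaps within [19, 71): [19, 22), [36, 60), [70, 71).

[19, 22) ∪ [36, 60) ∪ [70, 71)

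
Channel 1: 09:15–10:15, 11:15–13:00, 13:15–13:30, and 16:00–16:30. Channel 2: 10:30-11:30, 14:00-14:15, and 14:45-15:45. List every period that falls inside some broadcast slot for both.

09:15–10:15 meets no B interval.
11:15–13:00 ∩ B → 11:15–11:30.
13:15–13:30 meets no B interval.
16:00–16:30 meets no B interval.

11:15–11:30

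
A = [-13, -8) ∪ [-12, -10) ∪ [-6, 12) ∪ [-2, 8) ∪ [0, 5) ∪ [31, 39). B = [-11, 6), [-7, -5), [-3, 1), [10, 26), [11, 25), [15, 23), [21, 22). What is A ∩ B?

[-11, -8) ∪ [-6, 6) ∪ [10, 12)

Merge the first list: [-13, -8), [-6, 12), [31, 39).
Merge the second list: [-11, 6), [10, 26).
[-13, -8) overlaps B on [-11, -8).
[-6, 12) overlaps B on [-6, 6), [10, 12).
[31, 39) falls entirely outside B.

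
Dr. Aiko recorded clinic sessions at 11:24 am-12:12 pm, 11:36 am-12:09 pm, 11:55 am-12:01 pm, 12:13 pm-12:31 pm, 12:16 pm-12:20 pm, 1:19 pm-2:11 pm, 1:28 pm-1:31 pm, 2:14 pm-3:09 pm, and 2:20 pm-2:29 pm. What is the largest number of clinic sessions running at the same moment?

Sweep endpoints in order; track running count of active intervals.
Peak of 3 reached at 11:55 am.

3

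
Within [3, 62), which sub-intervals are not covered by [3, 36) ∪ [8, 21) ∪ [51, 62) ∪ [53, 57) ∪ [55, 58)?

After merging, the occupied span is [3, 36), [51, 62).
Gaps within [3, 62): [36, 51).

[36, 51)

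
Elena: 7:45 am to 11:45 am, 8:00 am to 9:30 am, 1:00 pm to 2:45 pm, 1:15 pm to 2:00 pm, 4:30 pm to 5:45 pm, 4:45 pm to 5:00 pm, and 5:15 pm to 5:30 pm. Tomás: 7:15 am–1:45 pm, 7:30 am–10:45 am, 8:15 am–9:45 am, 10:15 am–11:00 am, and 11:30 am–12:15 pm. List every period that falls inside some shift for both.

A, merged: 7:45 am-11:45 am, 1:00 pm-2:45 pm, 4:30 pm-5:45 pm.
B, merged: 7:15 am-1:45 pm.
7:45 am-11:45 am meets the second set on 7:45 am-11:45 am.
1:00 pm-2:45 pm meets the second set on 1:00 pm-1:45 pm.
4:30 pm-5:45 pm: no overlap with the second set.

7:45 am-11:45 am, 1:00 pm-1:45 pm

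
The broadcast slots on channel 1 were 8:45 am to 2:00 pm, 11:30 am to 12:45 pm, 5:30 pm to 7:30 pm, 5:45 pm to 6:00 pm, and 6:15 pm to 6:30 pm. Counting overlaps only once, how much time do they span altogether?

7 h 15 min

Merged: 8:45 am-2:00 pm, 5:30 pm-7:30 pm.
Lengths: 5 h 15 min + 2 h = 7 h 15 min.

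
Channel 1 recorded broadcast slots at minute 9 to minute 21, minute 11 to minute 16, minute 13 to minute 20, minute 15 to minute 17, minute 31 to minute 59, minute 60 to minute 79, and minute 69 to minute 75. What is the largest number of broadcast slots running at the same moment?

4

Walk the sorted start/end points keeping a running depth.
The depth first hits 4 at minute 15.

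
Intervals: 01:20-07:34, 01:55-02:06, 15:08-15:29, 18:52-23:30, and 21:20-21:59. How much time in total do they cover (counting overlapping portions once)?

Merged: 01:20-07:34, 15:08-15:29, 18:52-23:30.
Lengths: 6 h 14 min + 21 min + 4 h 38 min = 11 h 13 min.

11 h 13 min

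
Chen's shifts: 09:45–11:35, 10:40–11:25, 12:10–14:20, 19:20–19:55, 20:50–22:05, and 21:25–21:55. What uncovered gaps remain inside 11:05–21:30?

After merging, the occupied span is 09:45-11:35, 12:10-14:20, 19:20-19:55, 20:50-22:05.
Complement within 11:05-21:30: 11:35-12:10, 14:20-19:20, 19:55-20:50.

11:35-12:10, 14:20-19:20, 19:55-20:50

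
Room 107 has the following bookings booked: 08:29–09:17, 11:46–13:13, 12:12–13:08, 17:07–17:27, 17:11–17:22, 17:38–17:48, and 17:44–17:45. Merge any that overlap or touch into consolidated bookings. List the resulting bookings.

11:46-13:13 is disjoint → start new block.
12:12-13:08 overlaps/touches 11:46-13:13 → extend to 11:46-13:13.
17:07-17:27 is disjoint → start new block.
17:11-17:22 overlaps/touches 17:07-17:27 → extend to 17:07-17:27.
17:38-17:48 is disjoint → start new block.
17:44-17:45 overlaps/touches 17:38-17:48 → extend to 17:38-17:48.

08:29-09:17, 11:46-13:13, 17:07-17:27, 17:38-17:48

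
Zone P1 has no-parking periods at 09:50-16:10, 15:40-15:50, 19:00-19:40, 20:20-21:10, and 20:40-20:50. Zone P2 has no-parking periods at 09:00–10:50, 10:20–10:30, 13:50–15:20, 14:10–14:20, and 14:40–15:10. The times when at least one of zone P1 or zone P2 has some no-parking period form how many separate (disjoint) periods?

A, merged: 09:50-16:10, 19:00-19:40, 20:20-21:10.
B, merged: 09:00-10:50, 13:50-15:20.
A ∪ B = 09:00-16:10, 19:00-19:40, 20:20-21:10.
That is 3 disjoint pieces.

3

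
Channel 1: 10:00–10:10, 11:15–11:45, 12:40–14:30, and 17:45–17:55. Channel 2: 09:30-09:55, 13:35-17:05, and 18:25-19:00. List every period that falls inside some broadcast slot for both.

13:35–14:30

10:00–10:10 meets no B interval.
11:15–11:45 meets no B interval.
12:40–14:30 ∩ B → 13:35–14:30.
17:45–17:55 meets no B interval.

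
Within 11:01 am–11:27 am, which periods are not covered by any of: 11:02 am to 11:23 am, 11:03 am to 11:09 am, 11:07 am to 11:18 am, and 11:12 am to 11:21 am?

After merging, the occupied span is 11:02 am–11:23 am.
Uncovered inside 11:01 am–11:27 am: 11:01 am–11:02 am, 11:23 am–11:27 am.

11:01 am–11:02 am, 11:23 am–11:27 am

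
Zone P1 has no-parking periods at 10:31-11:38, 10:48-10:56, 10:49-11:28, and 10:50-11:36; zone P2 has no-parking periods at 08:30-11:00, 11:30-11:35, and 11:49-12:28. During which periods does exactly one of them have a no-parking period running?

08:30-10:31, 11:00-11:30, 11:35-11:38, 11:49-12:28

First set merges to 10:31-11:38.
Only in the first: 11:00-11:30, 11:35-11:38.
Only in the second: 08:30-10:31, 11:49-12:28.
Together these are the periods covered by exactly one.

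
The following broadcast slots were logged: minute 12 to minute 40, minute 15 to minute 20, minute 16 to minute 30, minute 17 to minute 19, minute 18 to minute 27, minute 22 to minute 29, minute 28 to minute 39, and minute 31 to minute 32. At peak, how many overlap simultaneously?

5

Sweep endpoints in order; track running count of active intervals.
Peak of 5 reached at minute 18.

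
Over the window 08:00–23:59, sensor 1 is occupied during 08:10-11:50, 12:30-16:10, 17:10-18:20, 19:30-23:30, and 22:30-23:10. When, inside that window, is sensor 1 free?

08:00–08:10, 11:50–12:30, 16:10–17:10, 18:20–19:30, 23:30–23:59

The merged coverage is 08:10–11:50, 12:30–16:10, 17:10–18:20, 19:30–23:30.
Uncovered inside 08:00–23:59: 08:00–08:10, 11:50–12:30, 16:10–17:10, 18:20–19:30, 23:30–23:59.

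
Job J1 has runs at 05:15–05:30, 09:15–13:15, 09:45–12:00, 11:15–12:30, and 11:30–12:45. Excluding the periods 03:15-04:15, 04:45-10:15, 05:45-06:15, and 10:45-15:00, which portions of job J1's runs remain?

First set merges to 05:15–05:30, 09:15–13:15.
Second set merges to 03:15–04:15, 04:45–10:15, 10:45–15:00.
05:15–05:30: fully covered by B → removed.
09:15–13:15 minus B → 10:15–10:45.

10:15–10:45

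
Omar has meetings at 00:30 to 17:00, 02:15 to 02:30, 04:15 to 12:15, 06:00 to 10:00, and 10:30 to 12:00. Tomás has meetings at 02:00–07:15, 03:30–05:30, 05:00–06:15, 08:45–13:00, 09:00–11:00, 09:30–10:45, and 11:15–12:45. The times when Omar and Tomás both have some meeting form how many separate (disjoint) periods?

2

Merge the first list: 00:30–17:00.
Merge the second list: 02:00–07:15, 08:45–13:00.
A ∩ B = 02:00–07:15, 08:45–13:00.
That is 2 disjoint pieces.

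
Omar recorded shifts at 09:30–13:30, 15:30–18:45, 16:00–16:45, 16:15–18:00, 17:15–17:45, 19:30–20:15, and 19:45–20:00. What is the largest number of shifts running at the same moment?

3

Walk the sorted start/end points keeping a running depth.
The depth first hits 3 at 16:15.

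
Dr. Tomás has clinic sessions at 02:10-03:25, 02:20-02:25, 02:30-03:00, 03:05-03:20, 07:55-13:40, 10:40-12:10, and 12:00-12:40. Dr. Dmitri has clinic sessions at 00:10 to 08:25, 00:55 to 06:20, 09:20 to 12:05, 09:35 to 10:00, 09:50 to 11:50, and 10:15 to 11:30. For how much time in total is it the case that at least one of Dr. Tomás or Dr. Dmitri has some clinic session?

First set merges to 02:10–03:25, 07:55–13:40.
Second set merges to 00:10–08:25, 09:20–12:05.
A ∪ B = 00:10–13:40.
Total: 13 h 30 min.

13 h 30 min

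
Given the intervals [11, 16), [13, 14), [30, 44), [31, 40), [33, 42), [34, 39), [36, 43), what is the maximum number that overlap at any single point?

At 36, 5 of the intervals are simultaneously active.
No point has more.

5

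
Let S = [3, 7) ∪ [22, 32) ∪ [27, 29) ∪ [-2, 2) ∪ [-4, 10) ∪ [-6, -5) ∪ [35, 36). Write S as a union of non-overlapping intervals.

[-6, -5) ∪ [-4, 10) ∪ [22, 32) ∪ [35, 36)

Sort by start: [-6, -5), [-4, 10), [-2, 2), [3, 7), [22, 32), [27, 29), [35, 36).
[-4, 10) is disjoint → start new block.
[-2, 2) overlaps/touches [-4, 10) → extend to [-4, 10).
[3, 7) overlaps/touches [-4, 10) → extend to [-4, 10).
[22, 32) is disjoint → start new block.
[27, 29) overlaps/touches [22, 32) → extend to [22, 32).
[35, 36) is disjoint → start new block.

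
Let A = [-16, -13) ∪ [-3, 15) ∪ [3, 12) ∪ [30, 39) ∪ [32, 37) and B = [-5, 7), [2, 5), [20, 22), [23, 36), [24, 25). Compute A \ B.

[-16, -13) ∪ [7, 15) ∪ [36, 39)

Merge the first list: [-16, -13), [-3, 15), [30, 39).
Merge the second list: [-5, 7), [20, 22), [23, 36).
[-16, -13): no B overlap → unchanged.
[-3, 15) minus B → [7, 15).
[30, 39) minus B → [36, 39).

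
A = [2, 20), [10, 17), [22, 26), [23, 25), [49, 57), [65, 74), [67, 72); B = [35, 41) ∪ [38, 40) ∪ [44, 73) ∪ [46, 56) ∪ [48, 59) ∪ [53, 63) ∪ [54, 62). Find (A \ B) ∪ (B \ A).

[2, 20) ∪ [22, 26) ∪ [35, 41) ∪ [44, 49) ∪ [57, 65) ∪ [73, 74)

Merge the first list: [2, 20), [22, 26), [49, 57), [65, 74).
Merge the second list: [35, 41), [44, 73).
A \ B = [2, 20), [22, 26), [73, 74).
B \ A = [35, 41), [44, 49), [57, 65).
Union of the two gives the symmetric difference.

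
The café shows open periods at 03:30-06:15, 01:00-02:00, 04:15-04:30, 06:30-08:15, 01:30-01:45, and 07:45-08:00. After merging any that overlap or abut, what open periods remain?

Sort by start: 01:00-02:00, 01:30-01:45, 03:30-06:15, 04:15-04:30, 06:30-08:15, 07:45-08:00.
01:30-01:45 overlaps/touches 01:00-02:00 → extend to 01:00-02:00.
03:30-06:15 is disjoint → start new block.
04:15-04:30 overlaps/touches 03:30-06:15 → extend to 03:30-06:15.
06:30-08:15 is disjoint → start new block.
07:45-08:00 overlaps/touches 06:30-08:15 → extend to 06:30-08:15.

01:00-02:00, 03:30-06:15, 06:30-08:15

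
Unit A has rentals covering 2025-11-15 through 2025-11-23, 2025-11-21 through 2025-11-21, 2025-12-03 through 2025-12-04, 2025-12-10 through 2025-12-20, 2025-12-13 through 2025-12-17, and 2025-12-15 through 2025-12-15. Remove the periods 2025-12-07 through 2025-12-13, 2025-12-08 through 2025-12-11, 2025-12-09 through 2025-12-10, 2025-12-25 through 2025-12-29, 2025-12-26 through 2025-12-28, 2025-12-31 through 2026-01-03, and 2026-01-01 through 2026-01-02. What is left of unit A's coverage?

First set merges to 2025-11-15 through 2025-11-23, 2025-12-03 through 2025-12-04, 2025-12-10 through 2025-12-20.
Second set merges to 2025-12-07 through 2025-12-13, 2025-12-25 through 2025-12-29, 2025-12-31 through 2026-01-03.
2025-11-15 through 2025-11-23: no B overlap → unchanged.
2025-12-03 through 2025-12-04: no B overlap → unchanged.
2025-12-10 through 2025-12-20 minus B → 2025-12-14 through 2025-12-20.

2025-11-15 through 2025-11-23, 2025-12-03 through 2025-12-04, 2025-12-14 through 2025-12-20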